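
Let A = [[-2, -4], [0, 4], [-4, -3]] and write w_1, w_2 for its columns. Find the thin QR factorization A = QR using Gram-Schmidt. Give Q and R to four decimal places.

w_1 = (-2, 0, -4); ‖w_1‖ = 4.4721, so e_1 = (-0.4472, 0.0000, -0.8944).
e_1·w_2 = (-0.4472)·(-4) + 0.0000·4 + (-0.8944)·(-3) = 4.4721.
u_2 = w_2 − 4.4721·e_1 = (-2.0000, 4.0000, 1.0000).
‖u_2‖ = 4.5826, so e_2 = (-0.4364, 0.8729, 0.2182).

Q = [[-0.4472, -0.4364], [0.0000, 0.8729], [-0.8944, 0.2182]], R = [[4.4721, 4.4721], [0.0000, 4.5826]]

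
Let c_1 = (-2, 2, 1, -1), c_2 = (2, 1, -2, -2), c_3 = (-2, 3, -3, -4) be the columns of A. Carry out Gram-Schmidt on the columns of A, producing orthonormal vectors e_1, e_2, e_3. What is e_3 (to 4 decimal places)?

e_3 = (-0.6291, -0.3232, -0.7013, -0.0895)

c_1 = (-2, 2, 1, -1); ‖c_1‖ = 3.1623, so e_1 = (-0.6325, 0.6325, 0.3162, -0.3162).
e_1·c_2 = (-0.6325)·2 + 0.6325·1 + 0.3162·(-2) + (-0.3162)·(-2) = -0.6325.
u_2 = c_2 + 0.6325·e_1 = (1.6000, 1.4000, -1.8000, -2.2000).
‖u_2‖ = 3.5496, so e_2 = (0.4507, 0.3944, -0.5071, -0.6198).
e_1·c_3 = (-0.6325)·(-2) + 0.6325·3 + 0.3162·(-3) + (-0.3162)·(-4) = 3.4785; e_2·c_3 = 0.4507·(-2) + 0.3944·3 + (-0.5071)·(-3) + (-0.6198)·(-4) = 4.2821.
u_3 = c_3 − 3.4785·e_1 − 4.2821·e_2 = (-1.7302, -0.8889, -1.9286, -0.2460).
‖u_3‖ = 2.7502, so e_3 = (-0.6291, -0.3232, -0.7013, -0.0895).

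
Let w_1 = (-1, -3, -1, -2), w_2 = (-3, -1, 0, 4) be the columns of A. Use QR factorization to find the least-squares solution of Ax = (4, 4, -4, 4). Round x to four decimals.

x = (-1.3472, -0.1036)

w_1 = (-1, -3, -1, -2); ‖w_1‖ = 3.8730, so q_1 = (-0.2582, -0.7746, -0.2582, -0.5164).
q_1·w_2 = (-0.2582)·(-3) + (-0.7746)·(-1) + (-0.2582)·0 + (-0.5164)·4 = -0.5164.
u_2 = w_2 + 0.5164·q_1 = (-3.1333, -1.4000, -0.1333, 3.7333).
‖u_2‖ = 5.0728, so q_2 = (-0.6177, -0.2760, -0.0263, 0.7360).
Qᵀb = (-5.1640, -0.5257).
Back-substitute: x_2 = -0.5257/5.0728 = -0.1036.
x_1 = (-5.1640 + 0.5164·(-0.1036))/3.8730 = -1.3472.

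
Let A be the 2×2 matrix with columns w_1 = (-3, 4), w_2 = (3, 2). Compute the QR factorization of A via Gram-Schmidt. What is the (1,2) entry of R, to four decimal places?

w_1 = (-3, 4); ‖w_1‖ = 5.0000, so e_1 = (-0.6000, 0.8000).
r_{12} = e_1·w_2 = -0.2000.

r_{12} = -0.2000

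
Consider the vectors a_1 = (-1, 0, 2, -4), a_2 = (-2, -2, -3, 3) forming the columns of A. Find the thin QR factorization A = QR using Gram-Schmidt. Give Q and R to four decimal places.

Q = [[-0.2182, -0.7432], [0.0000, -0.5382], [0.4364, -0.3972], [-0.8729, -0.0128]], R = [[4.5826, -3.4915], [0.0000, 3.7161]]

a_1 = (-1, 0, 2, -4); ‖a_1‖ = 4.5826, so e_1 = (-0.2182, 0.0000, 0.4364, -0.8729).
e_1·a_2 = (-0.2182)·(-2) + 0.0000·(-2) + 0.4364·(-3) + (-0.8729)·3 = -3.4915.
u_2 = a_2 + 3.4915·e_1 = (-2.7619, -2.0000, -1.4762, -0.0476).
‖u_2‖ = 3.7161, so e_2 = (-0.7432, -0.5382, -0.3972, -0.0128).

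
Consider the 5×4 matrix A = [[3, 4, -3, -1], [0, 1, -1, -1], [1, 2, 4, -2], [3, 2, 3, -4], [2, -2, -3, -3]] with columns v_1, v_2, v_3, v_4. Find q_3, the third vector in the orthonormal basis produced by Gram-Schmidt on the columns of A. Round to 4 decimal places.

q_3 = (-0.5760, -0.2327, 0.5501, 0.5228, -0.1953)

v_1 = (3, 0, 1, 3, 2); ‖v_1‖ = 4.7958, so q_1 = (0.6255, 0.0000, 0.2085, 0.6255, 0.4170).
q_1·v_2 = 0.6255·4 + 0.0000·1 + 0.2085·2 + 0.6255·2 + 0.4170·(-2) = 3.3362.
u_2 = v_2 − 3.3362·q_1 = (1.9130, 1.0000, 1.3043, -0.0870, -3.3913).
‖u_2‖ = 4.2272, so q_2 = (0.4526, 0.2366, 0.3086, -0.0206, -0.8023).
q_1·v_3 = 0.6255·(-3) + 0.0000·(-1) + 0.2085·4 + 0.6255·3 + 0.4170·(-3) = -0.4170; q_2·v_3 = 0.4526·(-3) + 0.2366·(-1) + 0.3086·4 + (-0.0206)·3 + (-0.8023)·(-3) = 1.9851.
u_3 = v_3 + 0.4170·q_1 − 1.9851·q_2 = (-3.6375, -1.4696, 3.4745, 3.3017, -1.2336).
‖u_3‖ = 6.3155, so q_3 = (-0.5760, -0.2327, 0.5501, 0.5228, -0.1953).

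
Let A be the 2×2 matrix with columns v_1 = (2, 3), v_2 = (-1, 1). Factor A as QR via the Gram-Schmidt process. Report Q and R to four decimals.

Q = [[0.5547, -0.8321], [0.8321, 0.5547]], R = [[3.6056, 0.2774], [0.0000, 1.3868]]

q_1 = v_1/‖v_1‖ = (2, 3)/3.6056 = (0.5547, 0.8321).
r_{12} = q_1·v_2 = 0.2774.
u_2 = v_2 − 0.2774·q_1 = (-1.1538, 0.7692).
‖u_2‖ = 1.3868, so q_2 = (-0.8321, 0.5547).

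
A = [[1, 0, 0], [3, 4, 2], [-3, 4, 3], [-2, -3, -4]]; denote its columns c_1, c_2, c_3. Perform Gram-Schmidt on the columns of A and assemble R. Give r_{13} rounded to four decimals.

r_{13} = 1.0426

c_1 = (1, 3, -3, -2); ‖c_1‖ = 4.7958, so e_1 = (0.2085, 0.6255, -0.6255, -0.4170).
r_{13} = e_1·c_3 = 1.0426.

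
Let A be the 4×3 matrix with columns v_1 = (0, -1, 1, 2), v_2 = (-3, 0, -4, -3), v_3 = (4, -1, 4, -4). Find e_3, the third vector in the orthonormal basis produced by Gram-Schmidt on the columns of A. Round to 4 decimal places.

e_3 = (0.0778, -0.7493, 0.3562, -0.5528)

v_1 = (0, -1, 1, 2); ‖v_1‖ = 2.4495, so e_1 = (0.0000, -0.4082, 0.4082, 0.8165).
e_1·v_2 = 0.0000·(-3) + (-0.4082)·0 + 0.4082·(-4) + 0.8165·(-3) = -4.0825.
u_2 = v_2 + 4.0825·e_1 = (-3.0000, -1.6667, -2.3333, 0.3333).
‖u_2‖ = 4.1633, so e_2 = (-0.7206, -0.4003, -0.5604, 0.0801).
e_1·v_3 = 0.0000·4 + (-0.4082)·(-1) + 0.4082·4 + 0.8165·(-4) = -1.2247; e_2·v_3 = (-0.7206)·4 + (-0.4003)·(-1) + (-0.5604)·4 + 0.0801·(-4) = -5.0440.
u_3 = v_3 + 1.2247·e_1 + 5.0440·e_2 = (0.3654, -3.5192, 1.6731, -2.5962).
‖u_3‖ = 4.6966, so e_3 = (0.0778, -0.7493, 0.3562, -0.5528).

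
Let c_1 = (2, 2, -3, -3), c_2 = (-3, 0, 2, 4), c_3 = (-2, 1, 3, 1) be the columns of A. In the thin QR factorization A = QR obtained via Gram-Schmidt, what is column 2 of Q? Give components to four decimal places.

c_1 = (2, 2, -3, -3); ‖c_1‖ = 5.0990, so e_1 = (0.3922, 0.3922, -0.5883, -0.5883).
e_1·c_2 = 0.3922·(-3) + 0.3922·0 + (-0.5883)·2 + (-0.5883)·4 = -4.7068.
u_2 = c_2 + 4.7068·e_1 = (-1.1538, 1.8462, -0.7692, 1.2308).
‖u_2‖ = 2.6165, so e_2 = (-0.4410, 0.7056, -0.2940, 0.4704).

e_2 = (-0.4410, 0.7056, -0.2940, 0.4704)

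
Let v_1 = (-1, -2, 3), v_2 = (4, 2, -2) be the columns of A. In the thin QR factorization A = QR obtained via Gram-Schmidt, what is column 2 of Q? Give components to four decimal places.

e_2 = (0.9487, 0.0000, 0.3162)

v_1 = (-1, -2, 3); ‖v_1‖ = 3.7417, so e_1 = (-0.2673, -0.5345, 0.8018).
e_1·v_2 = (-0.2673)·4 + (-0.5345)·2 + 0.8018·(-2) = -3.7417.
u_2 = v_2 + 3.7417·e_1 = (3.0000, 0.0000, 1.0000).
‖u_2‖ = 3.1623, so e_2 = (0.9487, 0.0000, 0.3162).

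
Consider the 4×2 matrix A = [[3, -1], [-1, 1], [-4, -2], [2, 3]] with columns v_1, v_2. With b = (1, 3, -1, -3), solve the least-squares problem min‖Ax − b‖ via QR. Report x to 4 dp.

v_1 = (3, -1, -4, 2); ‖v_1‖ = 5.4772, so e_1 = (0.5477, -0.1826, -0.7303, 0.3651).
e_1·v_2 = 0.5477·(-1) + (-0.1826)·1 + (-0.7303)·(-2) + 0.3651·3 = 1.8257.
u_2 = v_2 − 1.8257·e_1 = (-2.0000, 1.3333, -0.6667, 2.3333).
‖u_2‖ = 3.4157, so e_2 = (-0.5855, 0.3904, -0.1952, 0.6831).
Qᵀb = (-0.3651, -1.2687).
Back-substitute: x_2 = -1.2687/3.4157 = -0.3714.
x_1 = (-0.3651 − 1.8257·(-0.3714))/5.4772 = 0.0571.

x = (0.0571, -0.3714)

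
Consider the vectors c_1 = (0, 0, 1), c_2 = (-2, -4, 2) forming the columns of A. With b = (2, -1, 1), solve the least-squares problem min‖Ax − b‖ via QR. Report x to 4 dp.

x = (1.0000, 0.0000)

c_1 = (0, 0, 1); ‖c_1‖ = 1.0000, so q_1 = (0.0000, 0.0000, 1.0000).
q_1·c_2 = 0.0000·(-2) + 0.0000·(-4) + 1.0000·2 = 2.0000.
u_2 = c_2 − 2.0000·q_1 = (-2.0000, -4.0000, 0.0000).
‖u_2‖ = 4.4721, so q_2 = (-0.4472, -0.8944, 0.0000).
Qᵀb = (1.0000, 0.0000).
Back-substitute: x_2 = 0.0000/4.4721 = 0.0000.
x_1 = (1.0000 − 2.0000·0.0000)/1.0000 = 1.0000.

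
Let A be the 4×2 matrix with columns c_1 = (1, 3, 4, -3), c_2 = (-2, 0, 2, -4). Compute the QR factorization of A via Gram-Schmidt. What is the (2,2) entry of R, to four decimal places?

r_{22} = 3.8396

c_1 = (1, 3, 4, -3); ‖c_1‖ = 5.9161, so q_1 = (0.1690, 0.5071, 0.6761, -0.5071).
q_1·c_2 = 0.1690·(-2) + 0.5071·0 + 0.6761·2 + (-0.5071)·(-4) = 3.0426.
u_2 = c_2 − 3.0426·q_1 = (-2.5143, -1.5429, -0.0571, -2.4571).
r_{22} = ‖u_2‖ = 3.8396.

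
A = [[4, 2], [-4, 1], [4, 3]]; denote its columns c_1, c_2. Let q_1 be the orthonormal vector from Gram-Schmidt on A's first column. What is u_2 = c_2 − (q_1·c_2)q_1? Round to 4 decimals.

c_1 = (4, -4, 4); ‖c_1‖ = 6.9282, so q_1 = (0.5774, -0.5774, 0.5774).
q_1·c_2 = 0.5774·2 + (-0.5774)·1 + 0.5774·3 = 2.3094.
u_2 = c_2 − 2.3094·q_1 = (0.6667, 2.3333, 1.6667).

u_2 = (0.6667, 2.3333, 1.6667)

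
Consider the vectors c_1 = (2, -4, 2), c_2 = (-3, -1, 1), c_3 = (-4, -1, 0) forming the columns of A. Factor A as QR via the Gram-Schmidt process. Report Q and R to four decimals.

e_1 = c_1/‖c_1‖ = (2, -4, 2)/4.8990 = (0.4082, -0.8165, 0.4082).
r_{12} = e_1·c_2 = 0.0000.
u_2 = c_2 − 0.0000·e_1 = (-3.0000, -1.0000, 1.0000).
‖u_2‖ = 3.3166, so e_2 = (-0.9045, -0.3015, 0.3015).
r_{13} = e_1·c_3 = -0.8165; r_{23} = e_2·c_3 = 3.9196.
u_3 = c_3 + 0.8165·e_1 − 3.9196·e_2 = (-0.1212, -0.4848, -0.8485).
‖u_3‖ = 0.9847, so e_3 = (-0.1231, -0.4924, -0.8616).

Q = [[0.4082, -0.9045, -0.1231], [-0.8165, -0.3015, -0.4924], [0.4082, 0.3015, -0.8616]], R = [[4.8990, 0.0000, -0.8165], [0.0000, 3.3166, 3.9196], [0.0000, 0.0000, 0.9847]]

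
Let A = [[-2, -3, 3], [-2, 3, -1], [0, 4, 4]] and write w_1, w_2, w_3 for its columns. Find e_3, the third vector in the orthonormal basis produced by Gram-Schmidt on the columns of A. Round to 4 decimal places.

e_3 = (0.4851, -0.4851, 0.7276)

e_1 = w_1/‖w_1‖ = (-2, -2, 0)/2.8284 = (-0.7071, -0.7071, 0.0000).
r_{12} = e_1·w_2 = 0.0000.
u_2 = w_2 + 0.0000·e_1 = (-3.0000, 3.0000, 4.0000).
‖u_2‖ = 5.8310, so e_2 = (-0.5145, 0.5145, 0.6860).
r_{13} = e_1·w_3 = -1.4142; r_{23} = e_2·w_3 = 0.6860.
u_3 = w_3 + 1.4142·e_1 − 0.6860·e_2 = (2.3529, -2.3529, 3.5294).
‖u_3‖ = 4.8507, so e_3 = (0.4851, -0.4851, 0.7276).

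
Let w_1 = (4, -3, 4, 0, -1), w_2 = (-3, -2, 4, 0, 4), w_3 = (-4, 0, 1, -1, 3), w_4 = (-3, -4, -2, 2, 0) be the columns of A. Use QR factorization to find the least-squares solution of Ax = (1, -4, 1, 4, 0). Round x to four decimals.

w_1 = (4, -3, 4, 0, -1); ‖w_1‖ = 6.4807, so e_1 = (0.6172, -0.4629, 0.6172, 0.0000, -0.1543).
e_1·w_2 = 0.6172·(-3) + (-0.4629)·(-2) + 0.6172·4 + 0.0000·0 + (-0.1543)·4 = 0.9258.
u_2 = w_2 − 0.9258·e_1 = (-3.5714, -1.5714, 3.4286, 0.0000, 4.1429).
‖u_2‖ = 6.6440, so e_2 = (-0.5375, -0.2365, 0.5160, 0.0000, 0.6235).
e_1·w_3 = 0.6172·(-4) + (-0.4629)·0 + 0.6172·1 + 0.0000·(-1) + (-0.1543)·3 = -2.3146; e_2·w_3 = (-0.5375)·(-4) + (-0.2365)·0 + 0.5160·1 + 0.0000·(-1) + 0.6235·3 = 4.5368.
u_3 = w_3 + 2.3146·e_1 − 4.5368·e_2 = (-0.1327, 0.0016, 0.0874, -1.0000, -0.1861).
‖u_3‖ = 1.0295, so e_3 = (-0.1289, 0.0016, 0.0849, -0.9713, -0.1808).
e_1·w_4 = 0.6172·(-3) + (-0.4629)·(-4) + 0.6172·(-2) + 0.0000·2 + (-0.1543)·0 = -1.2344; e_2·w_4 = (-0.5375)·(-3) + (-0.2365)·(-4) + 0.5160·(-2) + 0.0000·2 + 0.6235·0 = 1.5266; e_3·w_4 = (-0.1289)·(-3) + 0.0016·(-4) + 0.0849·(-2) + (-0.9713)·2 + (-0.1808)·0 = -1.7321.
u_4 = w_4 + 1.2344·e_1 − 1.5266·e_2 + 1.7321·e_3 = (-1.6407, -4.2076, -1.8789, 0.3176, -1.4555).
‖u_4‖ = 5.1133, so e_4 = (-0.3209, -0.8229, -0.3675, 0.0621, -0.2846).
Qᵀb = (3.0861, 0.9246, -3.9357, 2.8516).
Back-substitute: x_4 = 2.8516/5.1133 = 0.5577.
x_3 = (-3.9357 + 1.7321·0.5577)/1.0295 = -2.8846.
x_2 = (0.9246 − 4.5368·(-2.8846) − 1.5266·0.5577)/6.6440 = 1.9808.
x_1 = (3.0861 − 0.9258·1.9808 + 2.3146·(-2.8846) + 1.2344·0.5577)/6.4807 = -0.7308.

x = (-0.7308, 1.9808, -2.8846, 0.5577)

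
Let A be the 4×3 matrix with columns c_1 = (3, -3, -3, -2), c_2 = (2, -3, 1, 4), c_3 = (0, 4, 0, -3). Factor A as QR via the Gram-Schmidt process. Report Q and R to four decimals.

e_1 = c_1/‖c_1‖ = (3, -3, -3, -2)/5.5678 = (0.5388, -0.5388, -0.5388, -0.3592).
r_{12} = e_1·c_2 = 0.7184.
u_2 = c_2 − 0.7184·e_1 = (1.6129, -2.6129, 1.3871, 4.2581).
‖u_2‖ = 5.4299, so e_2 = (0.2970, -0.4812, 0.2555, 0.7842).
r_{13} = e_1·c_3 = -1.0776; r_{23} = e_2·c_3 = -4.2774.
u_3 = c_3 + 1.0776·e_1 + 4.2774·e_2 = (1.8512, 1.3611, 0.5120, -0.0328).
‖u_3‖ = 2.3543, so e_3 = (0.7863, 0.5781, 0.2175, -0.0139).

Q = [[0.5388, 0.2970, 0.7863], [-0.5388, -0.4812, 0.5781], [-0.5388, 0.2555, 0.2175], [-0.3592, 0.7842, -0.0139]], R = [[5.5678, 0.7184, -1.0776], [0.0000, 5.4299, -4.2774], [0.0000, 0.0000, 2.3543]]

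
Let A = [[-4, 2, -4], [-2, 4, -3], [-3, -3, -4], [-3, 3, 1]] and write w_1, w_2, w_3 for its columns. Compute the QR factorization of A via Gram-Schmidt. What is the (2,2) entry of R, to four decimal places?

r_{22} = 5.5913

e_1 = w_1/‖w_1‖ = (-4, -2, -3, -3)/6.1644 = (-0.6489, -0.3244, -0.4867, -0.4867).
r_{12} = e_1·w_2 = -2.5955.
u_2 = w_2 + 2.5955·e_1 = (0.3158, 3.1579, -4.2632, 1.7368).
r_{22} = ‖u_2‖ = 5.5913.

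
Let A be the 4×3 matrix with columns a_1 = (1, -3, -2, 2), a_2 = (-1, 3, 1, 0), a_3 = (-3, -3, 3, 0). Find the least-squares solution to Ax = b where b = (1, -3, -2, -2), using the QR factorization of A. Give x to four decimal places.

q_1 = a_1/‖a_1‖ = (1, -3, -2, 2)/4.2426 = (0.2357, -0.7071, -0.4714, 0.4714).
r_{12} = q_1·a_2 = -2.8284.
u_2 = a_2 + 2.8284·q_1 = (-0.3333, 1.0000, -0.3333, 1.3333).
‖u_2‖ = 1.7321, so q_2 = (-0.1925, 0.5774, -0.1925, 0.7698).
r_{13} = q_1·a_3 = 0.0000; r_{23} = q_2·a_3 = -1.7321.
u_3 = a_3 + 0.0000·q_1 + 1.7321·q_2 = (-3.3333, -2.0000, 2.6667, 1.3333).
‖u_3‖ = 4.8990, so q_3 = (-0.6804, -0.4082, 0.5443, 0.2722).
Qᵀb = (2.3570, -3.0792, -1.0887).
Back-substitute: x_3 = -1.0887/4.8990 = -0.2222.
x_2 = (-3.0792 + 1.7321·(-0.2222))/1.7321 = -2.0000.
x_1 = (2.3570 + 2.8284·(-2.0000) + 0.0000·(-0.2222))/4.2426 = -0.7778.

x = (-0.7778, -2.0000, -0.2222)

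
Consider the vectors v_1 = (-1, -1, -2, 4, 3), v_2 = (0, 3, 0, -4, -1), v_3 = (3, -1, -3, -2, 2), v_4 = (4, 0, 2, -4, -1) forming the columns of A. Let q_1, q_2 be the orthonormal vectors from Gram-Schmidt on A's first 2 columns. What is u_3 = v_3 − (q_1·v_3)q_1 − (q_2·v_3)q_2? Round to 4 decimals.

u_3 = (3.3665, -1.9099, -2.2671, -1.7640, 1.3261)

v_1 = (-1, -1, -2, 4, 3); ‖v_1‖ = 5.5678, so q_1 = (-0.1796, -0.1796, -0.3592, 0.7184, 0.5388).
q_1·v_2 = (-0.1796)·0 + (-0.1796)·3 + (-0.3592)·0 + 0.7184·(-4) + 0.5388·(-1) = -3.9513.
u_2 = v_2 + 3.9513·q_1 = (-0.7097, 2.2903, -1.4194, -1.1613, 1.1290).
‖u_2‖ = 3.2229, so q_2 = (-0.2202, 0.7106, -0.4404, -0.3603, 0.3503).
q_1·v_3 = (-0.1796)·3 + (-0.1796)·(-1) + (-0.3592)·(-3) + 0.7184·(-2) + 0.5388·2 = 0.3592; q_2·v_3 = (-0.2202)·3 + 0.7106·(-1) + (-0.4404)·(-3) + (-0.3603)·(-2) + 0.3503·2 = 1.3712.
u_3 = v_3 − 0.3592·q_1 − 1.3712·q_2 = (3.3665, -1.9099, -2.2671, -1.7640, 1.3261).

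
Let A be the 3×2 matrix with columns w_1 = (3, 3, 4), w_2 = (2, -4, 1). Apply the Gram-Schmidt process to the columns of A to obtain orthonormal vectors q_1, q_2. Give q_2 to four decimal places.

w_1 = (3, 3, 4); ‖w_1‖ = 5.8310, so q_1 = (0.5145, 0.5145, 0.6860).
q_1·w_2 = 0.5145·2 + 0.5145·(-4) + 0.6860·1 = -0.3430.
u_2 = w_2 + 0.3430·q_1 = (2.1765, -3.8235, 1.2353).
‖u_2‖ = 4.5697, so q_2 = (0.4763, -0.8367, 0.2703).

q_2 = (0.4763, -0.8367, 0.2703)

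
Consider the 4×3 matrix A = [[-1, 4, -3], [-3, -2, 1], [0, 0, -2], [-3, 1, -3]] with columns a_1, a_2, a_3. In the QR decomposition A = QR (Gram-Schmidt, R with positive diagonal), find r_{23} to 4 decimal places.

r_{23} = -3.6109

q_1 = a_1/‖a_1‖ = (-1, -3, 0, -3)/4.3589 = (-0.2294, -0.6882, 0.0000, -0.6882).
r_{12} = q_1·a_2 = -0.2294.
u_2 = a_2 + 0.2294·q_1 = (3.9474, -2.1579, 0.0000, 0.8421).
‖u_2‖ = 4.5768, so q_2 = (0.8625, -0.4715, 0.0000, 0.1840).
r_{23} = q_2·a_3 = -3.6109.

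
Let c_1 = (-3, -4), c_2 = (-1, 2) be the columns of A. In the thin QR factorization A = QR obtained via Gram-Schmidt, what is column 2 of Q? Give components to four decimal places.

q_2 = (-0.8000, 0.6000)

c_1 = (-3, -4); ‖c_1‖ = 5.0000, so q_1 = (-0.6000, -0.8000).
q_1·c_2 = (-0.6000)·(-1) + (-0.8000)·2 = -1.0000.
u_2 = c_2 + 1.0000·q_1 = (-1.6000, 1.2000).
‖u_2‖ = 2.0000, so q_2 = (-0.8000, 0.6000).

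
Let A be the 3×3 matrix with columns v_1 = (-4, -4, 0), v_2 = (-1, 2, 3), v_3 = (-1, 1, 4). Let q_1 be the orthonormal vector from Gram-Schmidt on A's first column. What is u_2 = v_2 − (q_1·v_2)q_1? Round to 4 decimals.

u_2 = (-1.5000, 1.5000, 3.0000)

v_1 = (-4, -4, 0); ‖v_1‖ = 5.6569, so q_1 = (-0.7071, -0.7071, 0.0000).
q_1·v_2 = (-0.7071)·(-1) + (-0.7071)·2 + 0.0000·3 = -0.7071.
u_2 = v_2 + 0.7071·q_1 = (-1.5000, 1.5000, 3.0000).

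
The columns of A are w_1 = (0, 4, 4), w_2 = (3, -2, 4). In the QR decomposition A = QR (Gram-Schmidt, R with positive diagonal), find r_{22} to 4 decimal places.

q_1 = w_1/‖w_1‖ = (0, 4, 4)/5.6569 = (0.0000, 0.7071, 0.7071).
r_{12} = q_1·w_2 = 1.4142.
u_2 = w_2 − 1.4142·q_1 = (3.0000, -3.0000, 3.0000).
r_{22} = ‖u_2‖ = 5.1962.

r_{22} = 5.1962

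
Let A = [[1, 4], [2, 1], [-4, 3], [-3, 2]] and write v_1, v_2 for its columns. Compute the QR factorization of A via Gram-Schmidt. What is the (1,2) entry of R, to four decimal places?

r_{12} = -2.1909

v_1 = (1, 2, -4, -3); ‖v_1‖ = 5.4772, so e_1 = (0.1826, 0.3651, -0.7303, -0.5477).
r_{12} = e_1·v_2 = -2.1909.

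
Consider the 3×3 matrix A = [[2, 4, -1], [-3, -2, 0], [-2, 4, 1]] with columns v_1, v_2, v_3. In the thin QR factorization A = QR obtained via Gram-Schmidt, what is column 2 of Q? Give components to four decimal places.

v_1 = (2, -3, -2); ‖v_1‖ = 4.1231, so e_1 = (0.4851, -0.7276, -0.4851).
e_1·v_2 = 0.4851·4 + (-0.7276)·(-2) + (-0.4851)·4 = 1.4552.
u_2 = v_2 − 1.4552·e_1 = (3.2941, -0.9412, 4.7059).
‖u_2‖ = 5.8209, so e_2 = (0.5659, -0.1617, 0.8085).

e_2 = (0.5659, -0.1617, 0.8085)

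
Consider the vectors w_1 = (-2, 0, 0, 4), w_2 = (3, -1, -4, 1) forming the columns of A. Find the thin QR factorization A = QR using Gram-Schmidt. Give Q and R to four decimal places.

w_1 = (-2, 0, 0, 4); ‖w_1‖ = 4.4721, so e_1 = (-0.4472, 0.0000, 0.0000, 0.8944).
e_1·w_2 = (-0.4472)·3 + 0.0000·(-1) + 0.0000·(-4) + 0.8944·1 = -0.4472.
u_2 = w_2 + 0.4472·e_1 = (2.8000, -1.0000, -4.0000, 1.4000).
‖u_2‖ = 5.1769, so e_2 = (0.5409, -0.1932, -0.7727, 0.2704).

Q = [[-0.4472, 0.5409], [0.0000, -0.1932], [0.0000, -0.7727], [0.8944, 0.2704]], R = [[4.4721, -0.4472], [0.0000, 5.1769]]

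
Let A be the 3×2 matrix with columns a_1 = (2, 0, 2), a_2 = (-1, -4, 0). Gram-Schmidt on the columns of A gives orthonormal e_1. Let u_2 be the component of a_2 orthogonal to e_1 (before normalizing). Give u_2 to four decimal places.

a_1 = (2, 0, 2); ‖a_1‖ = 2.8284, so e_1 = (0.7071, 0.0000, 0.7071).
e_1·a_2 = 0.7071·(-1) + 0.0000·(-4) + 0.7071·0 = -0.7071.
u_2 = a_2 + 0.7071·e_1 = (-0.5000, -4.0000, 0.5000).

u_2 = (-0.5000, -4.0000, 0.5000)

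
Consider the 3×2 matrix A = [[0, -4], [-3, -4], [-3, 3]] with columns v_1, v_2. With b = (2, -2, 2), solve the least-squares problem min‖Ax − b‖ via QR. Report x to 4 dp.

x = (-0.0247, 0.1481)

q_1 = v_1/‖v_1‖ = (0, -3, -3)/4.2426 = (0.0000, -0.7071, -0.7071).
r_{12} = q_1·v_2 = 0.7071.
u_2 = v_2 − 0.7071·q_1 = (-4.0000, -3.5000, 3.5000).
‖u_2‖ = 6.3640, so q_2 = (-0.6285, -0.5500, 0.5500).
Qᵀb = (0.0000, 0.9428).
Back-substitute: x_2 = 0.9428/6.3640 = 0.1481.
x_1 = (0.0000 − 0.7071·0.1481)/4.2426 = -0.0247.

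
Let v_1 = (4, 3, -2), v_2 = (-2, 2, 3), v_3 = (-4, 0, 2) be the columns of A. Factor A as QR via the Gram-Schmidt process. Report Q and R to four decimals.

v_1 = (4, 3, -2); ‖v_1‖ = 5.3852, so q_1 = (0.7428, 0.5571, -0.3714).
q_1·v_2 = 0.7428·(-2) + 0.5571·2 + (-0.3714)·3 = -1.4856.
u_2 = v_2 + 1.4856·q_1 = (-0.8966, 2.8276, 2.4483).
‖u_2‖ = 3.8462, so q_2 = (-0.2331, 0.7352, 0.6365).
q_1·v_3 = 0.7428·(-4) + 0.5571·0 + (-0.3714)·2 = -3.7139; q_2·v_3 = (-0.2331)·(-4) + 0.7352·0 + 0.6365·2 = 2.2055.
u_3 = v_3 + 3.7139·q_1 − 2.2055·q_2 = (-0.7273, 0.4476, -0.7832).
‖u_3‖ = 1.1587, so q_3 = (-0.6276, 0.3862, -0.6759).

Q = [[0.7428, -0.2331, -0.6276], [0.5571, 0.7352, 0.3862], [-0.3714, 0.6365, -0.6759]], R = [[5.3852, -1.4856, -3.7139], [0.0000, 3.8462, 2.2055], [0.0000, 0.0000, 1.1587]]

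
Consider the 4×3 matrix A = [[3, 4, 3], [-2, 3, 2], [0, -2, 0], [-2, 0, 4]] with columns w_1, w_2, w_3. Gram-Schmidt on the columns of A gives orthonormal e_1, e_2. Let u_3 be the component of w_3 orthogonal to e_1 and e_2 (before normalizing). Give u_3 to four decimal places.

u_3 = (1.4442, -0.9803, 1.4179, 3.1466)

w_1 = (3, -2, 0, -2); ‖w_1‖ = 4.1231, so e_1 = (0.7276, -0.4851, 0.0000, -0.4851).
e_1·w_2 = 0.7276·4 + (-0.4851)·3 + 0.0000·(-2) + (-0.4851)·0 = 1.4552.
u_2 = w_2 − 1.4552·e_1 = (2.9412, 3.7059, -2.0000, 0.7059).
‖u_2‖ = 5.1848, so e_2 = (0.5673, 0.7148, -0.3857, 0.1361).
e_1·w_3 = 0.7276·3 + (-0.4851)·2 + 0.0000·0 + (-0.4851)·4 = -0.7276; e_2·w_3 = 0.5673·3 + 0.7148·2 + (-0.3857)·0 + 0.1361·4 = 3.6759.
u_3 = w_3 + 0.7276·e_1 − 3.6759·e_2 = (1.4442, -0.9803, 1.4179, 3.1466).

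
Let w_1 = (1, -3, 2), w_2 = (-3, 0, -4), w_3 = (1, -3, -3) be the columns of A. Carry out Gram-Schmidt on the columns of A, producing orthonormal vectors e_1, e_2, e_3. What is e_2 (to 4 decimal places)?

e_1 = w_1/‖w_1‖ = (1, -3, 2)/3.7417 = (0.2673, -0.8018, 0.5345).
r_{12} = e_1·w_2 = -2.9399.
u_2 = w_2 + 2.9399·e_1 = (-2.2143, -2.3571, -2.4286).
‖u_2‖ = 4.0444, so e_2 = (-0.5475, -0.5828, -0.6005).

e_2 = (-0.5475, -0.5828, -0.6005)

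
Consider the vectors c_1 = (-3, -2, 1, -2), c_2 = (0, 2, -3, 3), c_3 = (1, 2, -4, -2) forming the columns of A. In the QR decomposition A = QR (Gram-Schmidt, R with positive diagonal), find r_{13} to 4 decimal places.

c_1 = (-3, -2, 1, -2); ‖c_1‖ = 4.2426, so e_1 = (-0.7071, -0.4714, 0.2357, -0.4714).
r_{13} = e_1·c_3 = -1.6499.

r_{13} = -1.6499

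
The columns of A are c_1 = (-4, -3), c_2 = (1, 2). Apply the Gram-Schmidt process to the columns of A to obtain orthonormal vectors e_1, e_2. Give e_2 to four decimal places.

c_1 = (-4, -3); ‖c_1‖ = 5.0000, so e_1 = (-0.8000, -0.6000).
e_1·c_2 = (-0.8000)·1 + (-0.6000)·2 = -2.0000.
u_2 = c_2 + 2.0000·e_1 = (-0.6000, 0.8000).
‖u_2‖ = 1.0000, so e_2 = (-0.6000, 0.8000).

e_2 = (-0.6000, 0.8000)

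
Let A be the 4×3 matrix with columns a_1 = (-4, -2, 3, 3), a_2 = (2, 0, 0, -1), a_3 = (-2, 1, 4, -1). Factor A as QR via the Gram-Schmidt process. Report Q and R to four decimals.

Q = [[-0.6489, 0.6249, -0.2686], [-0.3244, -0.4296, 0.5709], [0.4867, 0.6445, 0.5597], [0.4867, -0.0976, -0.5373]], R = [[6.1644, -1.7844, 2.4333], [0.0000, 1.3475, 0.9960], [0.0000, 0.0000, 3.8842]]

a_1 = (-4, -2, 3, 3); ‖a_1‖ = 6.1644, so q_1 = (-0.6489, -0.3244, 0.4867, 0.4867).
q_1·a_2 = (-0.6489)·2 + (-0.3244)·0 + 0.4867·0 + 0.4867·(-1) = -1.7844.
u_2 = a_2 + 1.7844·q_1 = (0.8421, -0.5789, 0.8684, -0.1316).
‖u_2‖ = 1.3475, so q_2 = (0.6249, -0.4296, 0.6445, -0.0976).
q_1·a_3 = (-0.6489)·(-2) + (-0.3244)·1 + 0.4867·4 + 0.4867·(-1) = 2.4333; q_2·a_3 = 0.6249·(-2) + (-0.4296)·1 + 0.6445·4 + (-0.0976)·(-1) = 0.9960.
u_3 = a_3 − 2.4333·q_1 − 0.9960·q_2 = (-1.0435, 2.2174, 2.1739, -2.0870).
‖u_3‖ = 3.8842, so q_3 = (-0.2686, 0.5709, 0.5597, -0.5373).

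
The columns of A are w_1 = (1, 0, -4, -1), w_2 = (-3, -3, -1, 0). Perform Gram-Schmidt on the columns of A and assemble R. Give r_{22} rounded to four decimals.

w_1 = (1, 0, -4, -1); ‖w_1‖ = 4.2426, so e_1 = (0.2357, 0.0000, -0.9428, -0.2357).
e_1·w_2 = 0.2357·(-3) + 0.0000·(-3) + (-0.9428)·(-1) + (-0.2357)·0 = 0.2357.
u_2 = w_2 − 0.2357·e_1 = (-3.0556, -3.0000, -0.7778, 0.0556).
r_{22} = ‖u_2‖ = 4.3525.

r_{22} = 4.3525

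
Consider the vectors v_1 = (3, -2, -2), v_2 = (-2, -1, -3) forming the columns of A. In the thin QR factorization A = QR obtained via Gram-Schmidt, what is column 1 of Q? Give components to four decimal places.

v_1 = (3, -2, -2); ‖v_1‖ = 4.1231, so q_1 = (0.7276, -0.4851, -0.4851).

q_1 = (0.7276, -0.4851, -0.4851)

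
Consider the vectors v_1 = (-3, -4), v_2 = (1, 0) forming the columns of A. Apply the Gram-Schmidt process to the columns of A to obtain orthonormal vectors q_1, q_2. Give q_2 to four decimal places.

v_1 = (-3, -4); ‖v_1‖ = 5.0000, so q_1 = (-0.6000, -0.8000).
q_1·v_2 = (-0.6000)·1 + (-0.8000)·0 = -0.6000.
u_2 = v_2 + 0.6000·q_1 = (0.6400, -0.4800).
‖u_2‖ = 0.8000, so q_2 = (0.8000, -0.6000).

q_2 = (0.8000, -0.6000)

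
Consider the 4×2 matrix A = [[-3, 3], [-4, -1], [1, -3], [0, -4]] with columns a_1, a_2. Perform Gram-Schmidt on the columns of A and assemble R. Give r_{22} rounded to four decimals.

r_{22} = 5.7042

a_1 = (-3, -4, 1, 0); ‖a_1‖ = 5.0990, so e_1 = (-0.5883, -0.7845, 0.1961, 0.0000).
e_1·a_2 = (-0.5883)·3 + (-0.7845)·(-1) + 0.1961·(-3) + 0.0000·(-4) = -1.5689.
u_2 = a_2 + 1.5689·e_1 = (2.0769, -2.2308, -2.6923, -4.0000).
r_{22} = ‖u_2‖ = 5.7042.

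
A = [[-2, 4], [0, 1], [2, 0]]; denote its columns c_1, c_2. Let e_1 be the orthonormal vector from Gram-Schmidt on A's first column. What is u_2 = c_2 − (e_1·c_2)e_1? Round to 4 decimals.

c_1 = (-2, 0, 2); ‖c_1‖ = 2.8284, so e_1 = (-0.7071, 0.0000, 0.7071).
e_1·c_2 = (-0.7071)·4 + 0.0000·1 + 0.7071·0 = -2.8284.
u_2 = c_2 + 2.8284·e_1 = (2.0000, 1.0000, 2.0000).

u_2 = (2.0000, 1.0000, 2.0000)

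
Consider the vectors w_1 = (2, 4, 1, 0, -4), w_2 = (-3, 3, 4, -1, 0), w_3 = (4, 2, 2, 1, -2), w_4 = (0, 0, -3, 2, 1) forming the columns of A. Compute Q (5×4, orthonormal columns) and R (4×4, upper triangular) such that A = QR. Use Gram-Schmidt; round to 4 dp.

w_1 = (2, 4, 1, 0, -4); ‖w_1‖ = 6.0828, so e_1 = (0.3288, 0.6576, 0.1644, 0.0000, -0.6576).
e_1·w_2 = 0.3288·(-3) + 0.6576·3 + 0.1644·4 + 0.0000·(-1) + (-0.6576)·0 = 1.6440.
u_2 = w_2 − 1.6440·e_1 = (-3.5405, 1.9189, 3.7297, -1.0000, 1.0811).
‖u_2‖ = 5.6831, so e_2 = (-0.6230, 0.3377, 0.6563, -0.1760, 0.1902).
e_1·w_3 = 0.3288·4 + 0.6576·2 + 0.1644·2 + 0.0000·1 + (-0.6576)·(-2) = 4.2744; e_2·w_3 = (-0.6230)·4 + 0.3377·2 + 0.6563·2 + (-0.1760)·1 + 0.1902·(-2) = -1.0605.
u_3 = w_3 − 4.2744·e_1 + 1.0605·e_2 = (1.9339, -0.4527, 1.9933, 0.8134, 1.0126).
‖u_3‖ = 3.0992, so e_3 = (0.6240, -0.1461, 0.6432, 0.2625, 0.3267).
e_1·w_4 = 0.3288·0 + 0.6576·0 + 0.1644·(-3) + 0.0000·2 + (-0.6576)·1 = -1.1508; e_2·w_4 = (-0.6230)·0 + 0.3377·0 + 0.6563·(-3) + (-0.1760)·2 + 0.1902·1 = -2.1306; e_3·w_4 = 0.6240·0 + (-0.1461)·0 + 0.6432·(-3) + 0.2625·2 + 0.3267·1 = -1.0779.
u_4 = w_4 + 1.1508·e_1 + 2.1306·e_2 + 1.0779·e_3 = (-0.2764, 1.3187, -0.7193, 1.9080, 1.0007).
‖u_4‖ = 2.6409, so e_4 = (-0.1046, 0.4993, -0.2724, 0.7225, 0.3789).

Q = [[0.3288, -0.6230, 0.6240, -0.1046], [0.6576, 0.3377, -0.1461, 0.4993], [0.1644, 0.6563, 0.6432, -0.2724], [0.0000, -0.1760, 0.2625, 0.7225], [-0.6576, 0.1902, 0.3267, 0.3789]], R = [[6.0828, 1.6440, 4.2744, -1.1508], [0.0000, 5.6831, -1.0605, -2.1306], [0.0000, 0.0000, 3.0992, -1.0779], [0.0000, 0.0000, 0.0000, 2.6409]]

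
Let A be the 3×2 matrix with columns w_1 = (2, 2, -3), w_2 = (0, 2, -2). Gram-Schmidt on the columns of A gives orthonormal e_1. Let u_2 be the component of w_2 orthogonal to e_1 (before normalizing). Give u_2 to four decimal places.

w_1 = (2, 2, -3); ‖w_1‖ = 4.1231, so e_1 = (0.4851, 0.4851, -0.7276).
e_1·w_2 = 0.4851·0 + 0.4851·2 + (-0.7276)·(-2) = 2.4254.
u_2 = w_2 − 2.4254·e_1 = (-1.1765, 0.8235, -0.2353).

u_2 = (-1.1765, 0.8235, -0.2353)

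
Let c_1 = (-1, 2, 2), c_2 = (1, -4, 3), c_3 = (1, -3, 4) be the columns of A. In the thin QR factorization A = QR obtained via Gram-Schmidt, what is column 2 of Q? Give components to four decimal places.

e_2 = (0.1333, -0.6667, 0.7333)

c_1 = (-1, 2, 2); ‖c_1‖ = 3.0000, so e_1 = (-0.3333, 0.6667, 0.6667).
e_1·c_2 = (-0.3333)·1 + 0.6667·(-4) + 0.6667·3 = -1.0000.
u_2 = c_2 + 1.0000·e_1 = (0.6667, -3.3333, 3.6667).
‖u_2‖ = 5.0000, so e_2 = (0.1333, -0.6667, 0.7333).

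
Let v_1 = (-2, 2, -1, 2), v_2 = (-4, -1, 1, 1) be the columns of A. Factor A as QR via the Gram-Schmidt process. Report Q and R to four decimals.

Q = [[-0.5547, -0.7490], [0.5547, -0.5322], [-0.2774, 0.3942], [0.5547, -0.0197]], R = [[3.6056, 1.9415], [0.0000, 3.9027]]

v_1 = (-2, 2, -1, 2); ‖v_1‖ = 3.6056, so e_1 = (-0.5547, 0.5547, -0.2774, 0.5547).
e_1·v_2 = (-0.5547)·(-4) + 0.5547·(-1) + (-0.2774)·1 + 0.5547·1 = 1.9415.
u_2 = v_2 − 1.9415·e_1 = (-2.9231, -2.0769, 1.5385, -0.0769).
‖u_2‖ = 3.9027, so e_2 = (-0.7490, -0.5322, 0.3942, -0.0197).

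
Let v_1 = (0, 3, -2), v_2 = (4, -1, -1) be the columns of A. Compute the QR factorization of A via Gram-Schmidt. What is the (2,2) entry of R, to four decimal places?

r_{22} = 4.2336

v_1 = (0, 3, -2); ‖v_1‖ = 3.6056, so e_1 = (0.0000, 0.8321, -0.5547).
e_1·v_2 = 0.0000·4 + 0.8321·(-1) + (-0.5547)·(-1) = -0.2774.
u_2 = v_2 + 0.2774·e_1 = (4.0000, -0.7692, -1.1538).
r_{22} = ‖u_2‖ = 4.2336.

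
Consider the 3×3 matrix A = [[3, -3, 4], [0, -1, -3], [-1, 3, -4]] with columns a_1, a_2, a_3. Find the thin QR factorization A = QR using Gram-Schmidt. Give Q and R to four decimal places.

a_1 = (3, 0, -1); ‖a_1‖ = 3.1623, so q_1 = (0.9487, 0.0000, -0.3162).
q_1·a_2 = 0.9487·(-3) + 0.0000·(-1) + (-0.3162)·3 = -3.7947.
u_2 = a_2 + 3.7947·q_1 = (0.6000, -1.0000, 1.8000).
‖u_2‖ = 2.1448, so q_2 = (0.2798, -0.4663, 0.8393).
q_1·a_3 = 0.9487·4 + 0.0000·(-3) + (-0.3162)·(-4) = 5.0596; q_2·a_3 = 0.2798·4 + (-0.4663)·(-3) + 0.8393·(-4) = -0.8393.
u_3 = a_3 − 5.0596·q_1 + 0.8393·q_2 = (-0.5652, -3.3913, -1.6957).
‖u_3‖ = 3.8335, so q_3 = (-0.1474, -0.8847, -0.4423).

Q = [[0.9487, 0.2798, -0.1474], [0.0000, -0.4663, -0.8847], [-0.3162, 0.8393, -0.4423]], R = [[3.1623, -3.7947, 5.0596], [0.0000, 2.1448, -0.8393], [0.0000, 0.0000, 3.8335]]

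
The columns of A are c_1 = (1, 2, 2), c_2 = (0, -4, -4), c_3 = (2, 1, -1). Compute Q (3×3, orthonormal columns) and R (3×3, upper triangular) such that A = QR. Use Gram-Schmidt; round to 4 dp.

c_1 = (1, 2, 2); ‖c_1‖ = 3.0000, so q_1 = (0.3333, 0.6667, 0.6667).
q_1·c_2 = 0.3333·0 + 0.6667·(-4) + 0.6667·(-4) = -5.3333.
u_2 = c_2 + 5.3333·q_1 = (1.7778, -0.4444, -0.4444).
‖u_2‖ = 1.8856, so q_2 = (0.9428, -0.2357, -0.2357).
q_1·c_3 = 0.3333·2 + 0.6667·1 + 0.6667·(-1) = 0.6667; q_2·c_3 = 0.9428·2 + (-0.2357)·1 + (-0.2357)·(-1) = 1.8856.
u_3 = c_3 − 0.6667·q_1 − 1.8856·q_2 = (0.0000, 1.0000, -1.0000).
‖u_3‖ = 1.4142, so q_3 = (0.0000, 0.7071, -0.7071).

Q = [[0.3333, 0.9428, 0.0000], [0.6667, -0.2357, 0.7071], [0.6667, -0.2357, -0.7071]], R = [[3.0000, -5.3333, 0.6667], [0.0000, 1.8856, 1.8856], [0.0000, 0.0000, 1.4142]]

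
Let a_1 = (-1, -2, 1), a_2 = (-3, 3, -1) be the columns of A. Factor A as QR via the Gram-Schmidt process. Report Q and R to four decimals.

Q = [[-0.4082, -0.9073], [-0.8165, 0.4124], [0.4082, -0.0825]], R = [[2.4495, -1.6330], [0.0000, 4.0415]]

a_1 = (-1, -2, 1); ‖a_1‖ = 2.4495, so q_1 = (-0.4082, -0.8165, 0.4082).
q_1·a_2 = (-0.4082)·(-3) + (-0.8165)·3 + 0.4082·(-1) = -1.6330.
u_2 = a_2 + 1.6330·q_1 = (-3.6667, 1.6667, -0.3333).
‖u_2‖ = 4.0415, so q_2 = (-0.9073, 0.4124, -0.0825).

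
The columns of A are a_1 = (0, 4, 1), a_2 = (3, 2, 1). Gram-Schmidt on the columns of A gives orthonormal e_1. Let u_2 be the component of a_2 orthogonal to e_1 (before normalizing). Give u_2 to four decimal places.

u_2 = (3.0000, -0.1176, 0.4706)

a_1 = (0, 4, 1); ‖a_1‖ = 4.1231, so e_1 = (0.0000, 0.9701, 0.2425).
e_1·a_2 = 0.0000·3 + 0.9701·2 + 0.2425·1 = 2.1828.
u_2 = a_2 − 2.1828·e_1 = (3.0000, -0.1176, 0.4706).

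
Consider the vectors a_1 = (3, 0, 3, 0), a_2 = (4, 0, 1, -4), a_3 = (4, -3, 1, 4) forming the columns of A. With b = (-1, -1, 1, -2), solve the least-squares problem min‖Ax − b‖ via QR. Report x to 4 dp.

x = (0.0899, 0.1175, -0.2254)

a_1 = (3, 0, 3, 0); ‖a_1‖ = 4.2426, so e_1 = (0.7071, 0.0000, 0.7071, 0.0000).
e_1·a_2 = 0.7071·4 + 0.0000·0 + 0.7071·1 + 0.0000·(-4) = 3.5355.
u_2 = a_2 − 3.5355·e_1 = (1.5000, 0.0000, -1.5000, -4.0000).
‖u_2‖ = 4.5277, so e_2 = (0.3313, 0.0000, -0.3313, -0.8835).
e_1·a_3 = 0.7071·4 + 0.0000·(-3) + 0.7071·1 + 0.0000·4 = 3.5355; e_2·a_3 = 0.3313·4 + 0.0000·(-3) + (-0.3313)·1 + (-0.8835)·4 = -2.5399.
u_3 = a_3 − 3.5355·e_1 + 2.5399·e_2 = (2.3415, -3.0000, -2.3415, 1.7561).
‖u_3‖ = 4.8009, so e_3 = (0.4877, -0.6249, -0.4877, 0.3658).
Qᵀb = (0.0000, 1.1043, -1.0821).
Back-substitute: x_3 = -1.0821/4.8009 = -0.2254.
x_2 = (1.1043 + 2.5399·(-0.2254))/4.5277 = 0.1175.
x_1 = (0.0000 − 3.5355·0.1175 − 3.5355·(-0.2254))/4.2426 = 0.0899.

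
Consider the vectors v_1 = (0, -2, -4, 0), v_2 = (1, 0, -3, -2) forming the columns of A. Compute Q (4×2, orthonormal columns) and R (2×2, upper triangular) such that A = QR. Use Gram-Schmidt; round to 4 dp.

v_1 = (0, -2, -4, 0); ‖v_1‖ = 4.4721, so q_1 = (0.0000, -0.4472, -0.8944, 0.0000).
q_1·v_2 = 0.0000·1 + (-0.4472)·0 + (-0.8944)·(-3) + 0.0000·(-2) = 2.6833.
u_2 = v_2 − 2.6833·q_1 = (1.0000, 1.2000, -0.6000, -2.0000).
‖u_2‖ = 2.6077, so q_2 = (0.3835, 0.4602, -0.2301, -0.7670).

Q = [[0.0000, 0.3835], [-0.4472, 0.4602], [-0.8944, -0.2301], [0.0000, -0.7670]], R = [[4.4721, 2.6833], [0.0000, 2.6077]]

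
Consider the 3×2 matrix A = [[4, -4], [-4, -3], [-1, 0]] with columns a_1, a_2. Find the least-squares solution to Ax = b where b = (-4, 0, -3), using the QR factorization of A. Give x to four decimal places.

x = (-0.3226, 0.5884)

e_1 = a_1/‖a_1‖ = (4, -4, -1)/5.7446 = (0.6963, -0.6963, -0.1741).
r_{12} = e_1·a_2 = -0.6963.
u_2 = a_2 + 0.6963·e_1 = (-3.5152, -3.4848, -0.1212).
‖u_2‖ = 4.9513, so e_2 = (-0.7099, -0.7038, -0.0245).
Qᵀb = (-2.2630, 2.9132).
Back-substitute: x_2 = 2.9132/4.9513 = 0.5884.
x_1 = (-2.2630 + 0.6963·0.5884)/5.7446 = -0.3226.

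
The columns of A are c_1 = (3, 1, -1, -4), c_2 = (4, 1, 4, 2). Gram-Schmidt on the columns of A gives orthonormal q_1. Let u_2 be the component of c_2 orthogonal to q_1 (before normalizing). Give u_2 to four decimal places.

u_2 = (3.8889, 0.9630, 4.0370, 2.1481)

c_1 = (3, 1, -1, -4); ‖c_1‖ = 5.1962, so q_1 = (0.5774, 0.1925, -0.1925, -0.7698).
q_1·c_2 = 0.5774·4 + 0.1925·1 + (-0.1925)·4 + (-0.7698)·2 = 0.1925.
u_2 = c_2 − 0.1925·q_1 = (3.8889, 0.9630, 4.0370, 2.1481).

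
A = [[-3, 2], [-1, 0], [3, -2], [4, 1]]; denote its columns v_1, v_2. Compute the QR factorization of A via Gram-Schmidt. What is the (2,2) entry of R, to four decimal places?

v_1 = (-3, -1, 3, 4); ‖v_1‖ = 5.9161, so q_1 = (-0.5071, -0.1690, 0.5071, 0.6761).
q_1·v_2 = (-0.5071)·2 + (-0.1690)·0 + 0.5071·(-2) + 0.6761·1 = -1.3522.
u_2 = v_2 + 1.3522·q_1 = (1.3143, -0.2286, -1.3143, 1.9143).
r_{22} = ‖u_2‖ = 2.6780.

r_{22} = 2.6780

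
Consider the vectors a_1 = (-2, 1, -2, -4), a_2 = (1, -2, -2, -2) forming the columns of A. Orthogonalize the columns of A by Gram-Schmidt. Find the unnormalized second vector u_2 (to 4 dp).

u_2 = (1.6400, -2.3200, -1.3600, -0.7200)

q_1 = a_1/‖a_1‖ = (-2, 1, -2, -4)/5.0000 = (-0.4000, 0.2000, -0.4000, -0.8000).
r_{12} = q_1·a_2 = 1.6000.
u_2 = a_2 − 1.6000·q_1 = (1.6400, -2.3200, -1.3600, -0.7200).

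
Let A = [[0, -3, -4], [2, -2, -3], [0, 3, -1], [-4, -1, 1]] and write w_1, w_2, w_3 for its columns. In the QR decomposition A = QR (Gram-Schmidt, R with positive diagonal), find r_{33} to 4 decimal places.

r_{33} = 3.6713

w_1 = (0, 2, 0, -4); ‖w_1‖ = 4.4721, so q_1 = (0.0000, 0.4472, 0.0000, -0.8944).
q_1·w_2 = 0.0000·(-3) + 0.4472·(-2) + 0.0000·3 + (-0.8944)·(-1) = 0.0000.
u_2 = w_2 + 0.0000·q_1 = (-3.0000, -2.0000, 3.0000, -1.0000).
‖u_2‖ = 4.7958, so q_2 = (-0.6255, -0.4170, 0.6255, -0.2085).
q_1·w_3 = 0.0000·(-4) + 0.4472·(-3) + 0.0000·(-1) + (-0.8944)·1 = -2.2361; q_2·w_3 = (-0.6255)·(-4) + (-0.4170)·(-3) + 0.6255·(-1) + (-0.2085)·1 = 2.9192.
u_3 = w_3 + 2.2361·q_1 − 2.9192·q_2 = (-2.1739, -0.7826, -2.8261, -0.3913).
r_{33} = ‖u_3‖ = 3.6713.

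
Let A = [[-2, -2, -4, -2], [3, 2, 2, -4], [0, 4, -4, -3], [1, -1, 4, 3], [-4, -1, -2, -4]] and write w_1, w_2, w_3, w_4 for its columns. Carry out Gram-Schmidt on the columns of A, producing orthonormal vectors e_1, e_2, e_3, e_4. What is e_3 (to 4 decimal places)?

w_1 = (-2, 3, 0, 1, -4); ‖w_1‖ = 5.4772, so e_1 = (-0.3651, 0.5477, 0.0000, 0.1826, -0.7303).
e_1·w_2 = (-0.3651)·(-2) + 0.5477·2 + 0.0000·4 + 0.1826·(-1) + (-0.7303)·(-1) = 2.3735.
u_2 = w_2 − 2.3735·e_1 = (-1.1333, 0.7000, 4.0000, -1.4333, 0.7333).
‖u_2‖ = 4.5129, so e_2 = (-0.2511, 0.1551, 0.8863, -0.3176, 0.1625).
e_1·w_3 = (-0.3651)·(-4) + 0.5477·2 + 0.0000·(-4) + 0.1826·4 + (-0.7303)·(-2) = 4.7469; e_2·w_3 = (-0.2511)·(-4) + 0.1551·2 + 0.8863·(-4) + (-0.3176)·4 + 0.1625·(-2) = -3.8260.
u_3 = w_3 − 4.7469·e_1 + 3.8260·e_2 = (-3.2275, -0.0065, -0.6088, 1.9182, 2.0884).
‖u_3‖ = 4.3391, so e_3 = (-0.7438, -0.0015, -0.1403, 0.4421, 0.4813).

e_3 = (-0.7438, -0.0015, -0.1403, 0.4421, 0.4813)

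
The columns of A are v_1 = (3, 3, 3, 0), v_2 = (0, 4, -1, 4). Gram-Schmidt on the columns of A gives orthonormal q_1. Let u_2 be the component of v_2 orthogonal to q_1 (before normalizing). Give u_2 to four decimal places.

q_1 = v_1/‖v_1‖ = (3, 3, 3, 0)/5.1962 = (0.5774, 0.5774, 0.5774, 0.0000).
r_{12} = q_1·v_2 = 1.7321.
u_2 = v_2 − 1.7321·q_1 = (-1.0000, 3.0000, -2.0000, 4.0000).

u_2 = (-1.0000, 3.0000, -2.0000, 4.0000)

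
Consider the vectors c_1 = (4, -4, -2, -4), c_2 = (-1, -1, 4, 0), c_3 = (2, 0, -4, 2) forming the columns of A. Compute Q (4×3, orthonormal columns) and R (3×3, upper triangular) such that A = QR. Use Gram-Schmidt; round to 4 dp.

Q = [[0.5547, -0.0939, 0.4082], [-0.5547, -0.3945, -0.4082], [-0.2774, 0.9017, 0.0000], [-0.5547, -0.1503, 0.8165]], R = [[7.2111, -1.1094, 1.1094], [0.0000, 4.0950, -4.0950], [0.0000, 0.0000, 2.4495]]

c_1 = (4, -4, -2, -4); ‖c_1‖ = 7.2111, so e_1 = (0.5547, -0.5547, -0.2774, -0.5547).
e_1·c_2 = 0.5547·(-1) + (-0.5547)·(-1) + (-0.2774)·4 + (-0.5547)·0 = -1.1094.
u_2 = c_2 + 1.1094·e_1 = (-0.3846, -1.6154, 3.6923, -0.6154).
‖u_2‖ = 4.0950, so e_2 = (-0.0939, -0.3945, 0.9017, -0.1503).
e_1·c_3 = 0.5547·2 + (-0.5547)·0 + (-0.2774)·(-4) + (-0.5547)·2 = 1.1094; e_2·c_3 = (-0.0939)·2 + (-0.3945)·0 + 0.9017·(-4) + (-0.1503)·2 = -4.0950.
u_3 = c_3 − 1.1094·e_1 + 4.0950·e_2 = (1.0000, -1.0000, 0.0000, 2.0000).
‖u_3‖ = 2.4495, so e_3 = (0.4082, -0.4082, 0.0000, 0.8165).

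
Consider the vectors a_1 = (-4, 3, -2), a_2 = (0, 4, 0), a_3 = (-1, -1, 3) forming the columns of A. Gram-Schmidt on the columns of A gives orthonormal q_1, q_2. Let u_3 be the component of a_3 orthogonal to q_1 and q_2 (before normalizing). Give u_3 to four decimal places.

q_1 = a_1/‖a_1‖ = (-4, 3, -2)/5.3852 = (-0.7428, 0.5571, -0.3714).
r_{12} = q_1·a_2 = 2.2283.
u_2 = a_2 − 2.2283·q_1 = (1.6552, 2.7586, 0.8276).
‖u_2‖ = 3.3218, so q_2 = (0.4983, 0.8305, 0.2491).
r_{13} = q_1·a_3 = -0.9285; r_{23} = q_2·a_3 = -0.5813.
u_3 = a_3 + 0.9285·q_1 + 0.5813·q_2 = (-1.4000, 0.0000, 2.8000).

u_3 = (-1.4000, 0.0000, 2.8000)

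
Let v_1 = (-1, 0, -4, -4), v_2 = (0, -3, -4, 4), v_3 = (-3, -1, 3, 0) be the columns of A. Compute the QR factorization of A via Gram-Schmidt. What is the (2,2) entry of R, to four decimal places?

r_{22} = 6.4031

v_1 = (-1, 0, -4, -4); ‖v_1‖ = 5.7446, so q_1 = (-0.1741, 0.0000, -0.6963, -0.6963).
q_1·v_2 = (-0.1741)·0 + 0.0000·(-3) + (-0.6963)·(-4) + (-0.6963)·4 = 0.0000.
u_2 = v_2 + 0.0000·q_1 = (0.0000, -3.0000, -4.0000, 4.0000).
r_{22} = ‖u_2‖ = 6.4031.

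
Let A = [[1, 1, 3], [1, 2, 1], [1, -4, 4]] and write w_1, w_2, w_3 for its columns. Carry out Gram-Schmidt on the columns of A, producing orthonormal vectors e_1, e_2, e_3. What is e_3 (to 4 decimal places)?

e_3 = (0.7620, -0.6350, -0.1270)

w_1 = (1, 1, 1); ‖w_1‖ = 1.7321, so e_1 = (0.5774, 0.5774, 0.5774).
e_1·w_2 = 0.5774·1 + 0.5774·2 + 0.5774·(-4) = -0.5774.
u_2 = w_2 + 0.5774·e_1 = (1.3333, 2.3333, -3.6667).
‖u_2‖ = 4.5461, so e_2 = (0.2933, 0.5133, -0.8066).
e_1·w_3 = 0.5774·3 + 0.5774·1 + 0.5774·4 = 4.6188; e_2·w_3 = 0.2933·3 + 0.5133·1 + (-0.8066)·4 = -1.8331.
u_3 = w_3 − 4.6188·e_1 + 1.8331·e_2 = (0.8710, -0.7258, -0.1452).
‖u_3‖ = 1.1430, so e_3 = (0.7620, -0.6350, -0.1270).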